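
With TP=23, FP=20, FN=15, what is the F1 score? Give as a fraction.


Precision = 23/43 = 23/43. Recall = 23/38 = 23/38. F1 = 2*P*R/(P+R) = 46/81.

46/81


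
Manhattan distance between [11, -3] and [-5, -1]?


d = sum of absolute differences: |11--5|=16 + |-3--1|=2 = 18.

18


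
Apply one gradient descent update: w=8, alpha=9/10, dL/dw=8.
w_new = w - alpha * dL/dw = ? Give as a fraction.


w_new = 8 - 9/10 * 8 = 8 - 36/5 = 4/5.

4/5


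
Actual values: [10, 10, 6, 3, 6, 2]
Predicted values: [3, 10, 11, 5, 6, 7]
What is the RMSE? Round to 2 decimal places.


MSE = 17.1667. RMSE = sqrt(17.1667) = 4.14.

4.14


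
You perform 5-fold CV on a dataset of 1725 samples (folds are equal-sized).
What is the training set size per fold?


Each validation fold has 1725/5 = 345 samples. Training set = 1725 - 345 = 1380.

1380


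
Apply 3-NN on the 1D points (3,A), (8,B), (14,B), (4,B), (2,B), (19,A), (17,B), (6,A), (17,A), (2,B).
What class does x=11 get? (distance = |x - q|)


Distances: |3-11|=8, |8-11|=3, |14-11|=3, |4-11|=7, |2-11|=9, |19-11|=8, |17-11|=6, |6-11|=5, |17-11|=6, |2-11|=9. 3 nearest: (8,B), (14,B), (6,A). Counts: {'B': 2, 'A': 1}. Majority class: B.

B


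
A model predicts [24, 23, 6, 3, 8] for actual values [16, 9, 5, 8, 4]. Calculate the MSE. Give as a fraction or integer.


MSE = (1/5) * ((16-24)^2=64 + (9-23)^2=196 + (5-6)^2=1 + (8-3)^2=25 + (4-8)^2=16). Sum = 302. MSE = 302/5.

302/5


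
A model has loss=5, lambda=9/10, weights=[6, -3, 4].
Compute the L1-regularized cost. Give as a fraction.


L1 norm = sum(|w|) = 13. J = 5 + 9/10 * 13 = 167/10.

167/10


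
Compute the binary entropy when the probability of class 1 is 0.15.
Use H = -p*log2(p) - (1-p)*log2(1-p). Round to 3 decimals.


H = -0.15*log2(0.15) - 0.85*log2(0.85) = 0.610.

0.610


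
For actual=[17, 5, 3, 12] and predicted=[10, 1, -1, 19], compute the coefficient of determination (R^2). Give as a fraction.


Mean(y) = 37/4. SS_res = 130. SS_tot = 499/4. R^2 = 1 - 130/(499/4) = -21/499.

-21/499


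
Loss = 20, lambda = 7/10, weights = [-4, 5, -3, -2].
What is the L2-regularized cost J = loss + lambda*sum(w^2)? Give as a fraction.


L2 sq norm = sum(w^2) = 54. J = 20 + 7/10 * 54 = 289/5.

289/5


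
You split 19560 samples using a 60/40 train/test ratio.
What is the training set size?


Test set = 19560 * 40% = 7824. Training set = 19560 - 7824 = 11736.

11736


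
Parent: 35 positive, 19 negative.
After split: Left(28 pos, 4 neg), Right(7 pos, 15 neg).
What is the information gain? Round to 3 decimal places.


H(parent) = 0.9357. H(left) = 0.5436, H(right) = 0.9024. Weighted = (32/54)*0.5436 + (22/54)*0.9024 = 0.6898. IG = 0.9357 - 0.6898 = 0.2459, which rounds to 0.246.

0.246


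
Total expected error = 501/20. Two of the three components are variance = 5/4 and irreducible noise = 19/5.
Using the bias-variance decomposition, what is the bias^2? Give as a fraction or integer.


Total error = bias^2 + variance + irreducible noise. So bias^2 = 501/20 - 5/4 - 19/5 = 20.

20


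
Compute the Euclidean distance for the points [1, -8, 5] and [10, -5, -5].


d = sqrt(sum of squared differences). (1-10)^2=81, (-8--5)^2=9, (5--5)^2=100. Sum = 190.

sqrt(190)


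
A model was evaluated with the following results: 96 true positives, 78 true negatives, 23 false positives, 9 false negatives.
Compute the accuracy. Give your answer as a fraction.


Accuracy = (TP + TN) / (TP + TN + FP + FN) = (96 + 78) / 206 = 87/103.

87/103


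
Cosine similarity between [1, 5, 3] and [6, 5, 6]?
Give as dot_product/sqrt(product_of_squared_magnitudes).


dot = 49. |a|^2 = 35, |b|^2 = 97. cos = 49/sqrt(3395).

49/sqrt(3395)


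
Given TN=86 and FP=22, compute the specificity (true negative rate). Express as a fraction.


Specificity = TN / (TN + FP) = 86 / 108 = 43/54.

43/54


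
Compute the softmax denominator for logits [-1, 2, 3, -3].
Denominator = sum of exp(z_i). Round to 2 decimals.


Denom = e^-1=0.3679 + e^2=7.3891 + e^3=20.0855 + e^-3=0.0498. Sum = 27.8923, which rounds to 27.89.

27.89


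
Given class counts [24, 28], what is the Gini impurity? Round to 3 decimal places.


Total = 52. Proportions: 24/52, 28/52. sum(p_i^2) = 0.5030. Gini = 1 - 0.5030 = 0.4970, which rounds to 0.497.

0.497


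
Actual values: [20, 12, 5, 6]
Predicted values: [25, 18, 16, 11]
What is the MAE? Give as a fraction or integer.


MAE = (1/4) * (|20-25|=5 + |12-18|=6 + |5-16|=11 + |6-11|=5). Sum = 27. MAE = 27/4.

27/4


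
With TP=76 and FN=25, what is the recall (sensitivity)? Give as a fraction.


Recall = TP / (TP + FN) = 76 / 101 = 76/101.

76/101


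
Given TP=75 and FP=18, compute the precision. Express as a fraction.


Precision = TP / (TP + FP) = 75 / 93 = 25/31.

25/31


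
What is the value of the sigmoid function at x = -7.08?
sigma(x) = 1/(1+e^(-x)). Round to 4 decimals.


sigma(-7.08) = 1/(1+e^(7.08)) = 1/(1+1187.968519) = 1/1188.968519 = 0.0008.

0.0008


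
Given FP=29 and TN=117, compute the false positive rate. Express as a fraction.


FPR = FP / (FP + TN) = 29 / 146 = 29/146.

29/146


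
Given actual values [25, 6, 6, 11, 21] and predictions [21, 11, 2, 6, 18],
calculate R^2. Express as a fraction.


Mean(y) = 69/5. SS_res = 91. SS_tot = 1534/5. R^2 = 1 - 91/(1534/5) = 83/118.

83/118


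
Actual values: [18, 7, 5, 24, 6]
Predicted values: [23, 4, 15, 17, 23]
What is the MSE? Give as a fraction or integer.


MSE = (1/5) * ((18-23)^2=25 + (7-4)^2=9 + (5-15)^2=100 + (24-17)^2=49 + (6-23)^2=289). Sum = 472. MSE = 472/5.

472/5


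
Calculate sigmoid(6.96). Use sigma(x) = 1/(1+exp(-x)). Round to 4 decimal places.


sigma(6.96) = 1/(1+e^(-6.96)) = 1/(1+0.000949) = 1/1.000949 = 0.9991.

0.9991


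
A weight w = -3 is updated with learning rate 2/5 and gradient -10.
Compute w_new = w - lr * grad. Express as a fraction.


w_new = -3 - 2/5 * -10 = -3 - -4 = 1.

1


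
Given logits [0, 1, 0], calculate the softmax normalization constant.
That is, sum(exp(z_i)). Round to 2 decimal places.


Denom = e^0=1.0000 + e^1=2.7183 + e^0=1.0000. Sum = 4.7183, which rounds to 4.72.

4.72


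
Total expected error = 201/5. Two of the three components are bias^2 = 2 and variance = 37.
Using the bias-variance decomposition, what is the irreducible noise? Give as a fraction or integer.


Total error = bias^2 + variance + irreducible noise. So irreducible noise = 201/5 - 2 - 37 = 6/5.

6/5


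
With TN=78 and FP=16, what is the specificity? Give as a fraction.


Specificity = TN / (TN + FP) = 78 / 94 = 39/47.

39/47


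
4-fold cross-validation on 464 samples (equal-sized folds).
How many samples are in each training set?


Each validation fold has 464/4 = 116 samples. Training set = 464 - 116 = 348.

348


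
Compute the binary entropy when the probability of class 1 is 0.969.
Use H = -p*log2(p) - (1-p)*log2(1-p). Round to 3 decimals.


H = -0.969*log2(0.969) - 0.031*log2(0.031) = 0.199.

0.199


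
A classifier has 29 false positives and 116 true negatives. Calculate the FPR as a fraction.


FPR = FP / (FP + TN) = 29 / 145 = 1/5.

1/5


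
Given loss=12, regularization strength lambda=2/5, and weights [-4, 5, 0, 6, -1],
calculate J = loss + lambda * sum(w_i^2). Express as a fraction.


L2 sq norm = sum(w^2) = 78. J = 12 + 2/5 * 78 = 216/5.

216/5


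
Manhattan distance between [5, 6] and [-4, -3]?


d = sum of absolute differences: |5--4|=9 + |6--3|=9 = 18.

18


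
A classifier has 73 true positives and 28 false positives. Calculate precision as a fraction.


Precision = TP / (TP + FP) = 73 / 101 = 73/101.

73/101


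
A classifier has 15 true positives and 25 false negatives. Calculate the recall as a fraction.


Recall = TP / (TP + FN) = 15 / 40 = 3/8.

3/8


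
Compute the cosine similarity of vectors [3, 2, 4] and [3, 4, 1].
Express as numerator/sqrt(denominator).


dot = 21. |a|^2 = 29, |b|^2 = 26. cos = 21/sqrt(754).

21/sqrt(754)


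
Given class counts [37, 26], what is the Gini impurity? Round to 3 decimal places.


Total = 63. Proportions: 37/63, 26/63. sum(p_i^2) = 0.5152. Gini = 1 - 0.5152 = 0.4848, which rounds to 0.485.

0.485


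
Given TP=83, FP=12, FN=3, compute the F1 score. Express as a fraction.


Precision = 83/95 = 83/95. Recall = 83/86 = 83/86. F1 = 2*P*R/(P+R) = 166/181.

166/181


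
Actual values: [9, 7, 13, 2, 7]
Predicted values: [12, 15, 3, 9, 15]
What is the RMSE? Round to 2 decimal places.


MSE = 57.2000. RMSE = sqrt(57.2000) = 7.56.

7.56


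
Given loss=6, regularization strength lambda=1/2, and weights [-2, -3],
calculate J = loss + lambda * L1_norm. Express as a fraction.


L1 norm = sum(|w|) = 5. J = 6 + 1/2 * 5 = 17/2.

17/2


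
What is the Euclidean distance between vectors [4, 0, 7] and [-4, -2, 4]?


d = sqrt(sum of squared differences). (4--4)^2=64, (0--2)^2=4, (7-4)^2=9. Sum = 77.

sqrt(77)


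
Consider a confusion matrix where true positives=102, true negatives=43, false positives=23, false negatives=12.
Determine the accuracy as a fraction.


Accuracy = (TP + TN) / (TP + TN + FP + FN) = (102 + 43) / 180 = 29/36.

29/36


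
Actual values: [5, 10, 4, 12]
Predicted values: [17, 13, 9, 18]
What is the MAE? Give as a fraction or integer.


MAE = (1/4) * (|5-17|=12 + |10-13|=3 + |4-9|=5 + |12-18|=6). Sum = 26. MAE = 13/2.

13/2


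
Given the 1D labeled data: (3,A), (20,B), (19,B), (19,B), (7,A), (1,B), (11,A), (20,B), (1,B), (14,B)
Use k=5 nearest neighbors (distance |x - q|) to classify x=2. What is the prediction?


Distances: |3-2|=1, |20-2|=18, |19-2|=17, |19-2|=17, |7-2|=5, |1-2|=1, |11-2|=9, |20-2|=18, |1-2|=1, |14-2|=12. 5 nearest: (3,A), (1,B), (1,B), (7,A), (11,A). Counts: {'A': 3, 'B': 2}. Majority class: A.

A


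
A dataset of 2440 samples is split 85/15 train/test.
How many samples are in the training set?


Test set = 2440 * 15% = 366. Training set = 2440 - 366 = 2074.

2074


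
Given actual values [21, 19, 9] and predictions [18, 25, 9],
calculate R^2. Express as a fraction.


Mean(y) = 49/3. SS_res = 45. SS_tot = 248/3. R^2 = 1 - 45/(248/3) = 113/248.

113/248


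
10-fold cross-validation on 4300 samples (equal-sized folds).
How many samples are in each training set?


Each validation fold has 4300/10 = 430 samples. Training set = 4300 - 430 = 3870.

3870


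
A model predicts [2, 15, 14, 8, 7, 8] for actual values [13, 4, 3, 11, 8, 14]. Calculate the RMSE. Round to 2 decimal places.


MSE = 68.1667. RMSE = sqrt(68.1667) = 8.26.

8.26


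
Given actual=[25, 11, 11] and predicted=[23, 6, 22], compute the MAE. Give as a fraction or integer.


MAE = (1/3) * (|25-23|=2 + |11-6|=5 + |11-22|=11). Sum = 18. MAE = 6.

6


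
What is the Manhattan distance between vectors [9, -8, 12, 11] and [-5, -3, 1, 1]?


d = sum of absolute differences: |9--5|=14 + |-8--3|=5 + |12-1|=11 + |11-1|=10 = 40.

40


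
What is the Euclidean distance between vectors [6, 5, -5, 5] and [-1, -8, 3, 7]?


d = sqrt(sum of squared differences). (6--1)^2=49, (5--8)^2=169, (-5-3)^2=64, (5-7)^2=4. Sum = 286.

sqrt(286)


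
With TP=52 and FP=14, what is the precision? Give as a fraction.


Precision = TP / (TP + FP) = 52 / 66 = 26/33.

26/33


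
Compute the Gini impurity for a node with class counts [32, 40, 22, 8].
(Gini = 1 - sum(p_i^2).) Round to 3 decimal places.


Total = 102. Proportions: 32/102, 40/102, 22/102, 8/102. sum(p_i^2) = 0.3049. Gini = 1 - 0.3049 = 0.6951, which rounds to 0.695.

0.695


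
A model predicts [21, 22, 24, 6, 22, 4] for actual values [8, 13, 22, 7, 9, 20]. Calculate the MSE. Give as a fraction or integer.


MSE = (1/6) * ((8-21)^2=169 + (13-22)^2=81 + (22-24)^2=4 + (7-6)^2=1 + (9-22)^2=169 + (20-4)^2=256). Sum = 680. MSE = 340/3.

340/3


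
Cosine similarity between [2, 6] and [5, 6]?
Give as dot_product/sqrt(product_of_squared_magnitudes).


dot = 46. |a|^2 = 40, |b|^2 = 61. cos = 46/sqrt(2440).

46/sqrt(2440)


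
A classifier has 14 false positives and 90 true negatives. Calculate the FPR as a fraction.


FPR = FP / (FP + TN) = 14 / 104 = 7/52.

7/52


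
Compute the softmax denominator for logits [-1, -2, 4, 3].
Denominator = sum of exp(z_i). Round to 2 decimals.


Denom = e^-1=0.3679 + e^-2=0.1353 + e^4=54.5982 + e^3=20.0855. Sum = 75.1869, which rounds to 75.19.

75.19


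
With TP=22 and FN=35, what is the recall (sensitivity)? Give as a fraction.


Recall = TP / (TP + FN) = 22 / 57 = 22/57.

22/57


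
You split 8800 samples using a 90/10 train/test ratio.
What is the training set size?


Test set = 8800 * 10% = 880. Training set = 8800 - 880 = 7920.

7920


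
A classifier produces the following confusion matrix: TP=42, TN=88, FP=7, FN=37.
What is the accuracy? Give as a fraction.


Accuracy = (TP + TN) / (TP + TN + FP + FN) = (42 + 88) / 174 = 65/87.

65/87


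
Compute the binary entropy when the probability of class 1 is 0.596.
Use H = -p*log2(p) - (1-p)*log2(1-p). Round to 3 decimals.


H = -0.596*log2(0.596) - 0.404*log2(0.404) = 0.973.

0.973


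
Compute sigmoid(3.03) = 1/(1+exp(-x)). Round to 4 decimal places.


sigma(3.03) = 1/(1+e^(-3.03)) = 1/(1+0.048316) = 1/1.048316 = 0.9539.

0.9539


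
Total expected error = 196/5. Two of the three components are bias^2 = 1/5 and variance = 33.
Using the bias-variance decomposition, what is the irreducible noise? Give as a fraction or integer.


Total error = bias^2 + variance + irreducible noise. So irreducible noise = 196/5 - 1/5 - 33 = 6.

6


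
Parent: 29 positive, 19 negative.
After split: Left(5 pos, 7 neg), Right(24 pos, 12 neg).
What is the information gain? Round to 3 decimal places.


H(parent) = 0.9685. H(left) = 0.9799, H(right) = 0.9183. Weighted = (12/48)*0.9799 + (36/48)*0.9183 = 0.9337. IG = 0.9685 - 0.9337 = 0.0348, which rounds to 0.035.

0.035


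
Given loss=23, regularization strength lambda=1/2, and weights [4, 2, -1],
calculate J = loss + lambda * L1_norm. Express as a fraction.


L1 norm = sum(|w|) = 7. J = 23 + 1/2 * 7 = 53/2.

53/2


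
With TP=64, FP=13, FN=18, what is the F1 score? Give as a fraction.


Precision = 64/77 = 64/77. Recall = 64/82 = 32/41. F1 = 2*P*R/(P+R) = 128/159.

128/159


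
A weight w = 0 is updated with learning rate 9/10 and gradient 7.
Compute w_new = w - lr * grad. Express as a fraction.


w_new = 0 - 9/10 * 7 = 0 - 63/10 = -63/10.

-63/10


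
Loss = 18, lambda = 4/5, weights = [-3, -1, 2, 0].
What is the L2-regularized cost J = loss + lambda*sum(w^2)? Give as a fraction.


L2 sq norm = sum(w^2) = 14. J = 18 + 4/5 * 14 = 146/5.

146/5


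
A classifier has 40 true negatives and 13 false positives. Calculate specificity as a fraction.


Specificity = TN / (TN + FP) = 40 / 53 = 40/53.

40/53


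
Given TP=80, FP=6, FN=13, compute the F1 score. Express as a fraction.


Precision = 80/86 = 40/43. Recall = 80/93 = 80/93. F1 = 2*P*R/(P+R) = 160/179.

160/179


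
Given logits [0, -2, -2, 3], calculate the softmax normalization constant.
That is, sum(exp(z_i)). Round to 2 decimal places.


Denom = e^0=1.0000 + e^-2=0.1353 + e^-2=0.1353 + e^3=20.0855. Sum = 21.3561, which rounds to 21.36.

21.36


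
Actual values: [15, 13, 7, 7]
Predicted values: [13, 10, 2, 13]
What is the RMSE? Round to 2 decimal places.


MSE = 18.5000. RMSE = sqrt(18.5000) = 4.30.

4.30


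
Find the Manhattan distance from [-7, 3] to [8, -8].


d = sum of absolute differences: |-7-8|=15 + |3--8|=11 = 26.

26


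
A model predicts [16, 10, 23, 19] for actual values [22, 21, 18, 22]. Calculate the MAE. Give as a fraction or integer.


MAE = (1/4) * (|22-16|=6 + |21-10|=11 + |18-23|=5 + |22-19|=3). Sum = 25. MAE = 25/4.

25/4


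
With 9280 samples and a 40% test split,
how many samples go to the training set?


Test set = 9280 * 40% = 3712. Training set = 9280 - 3712 = 5568.

5568


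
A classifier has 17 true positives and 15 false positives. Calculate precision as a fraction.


Precision = TP / (TP + FP) = 17 / 32 = 17/32.

17/32


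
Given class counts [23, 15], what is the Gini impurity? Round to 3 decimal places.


Total = 38. Proportions: 23/38, 15/38. sum(p_i^2) = 0.5222. Gini = 1 - 0.5222 = 0.4778, which rounds to 0.478.

0.478


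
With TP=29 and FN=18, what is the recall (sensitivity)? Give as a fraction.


Recall = TP / (TP + FN) = 29 / 47 = 29/47.

29/47


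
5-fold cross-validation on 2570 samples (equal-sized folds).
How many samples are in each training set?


Each validation fold has 2570/5 = 514 samples. Training set = 2570 - 514 = 2056.

2056


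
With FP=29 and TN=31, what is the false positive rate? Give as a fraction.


FPR = FP / (FP + TN) = 29 / 60 = 29/60.

29/60


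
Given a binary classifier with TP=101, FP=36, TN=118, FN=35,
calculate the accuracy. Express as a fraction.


Accuracy = (TP + TN) / (TP + TN + FP + FN) = (101 + 118) / 290 = 219/290.

219/290


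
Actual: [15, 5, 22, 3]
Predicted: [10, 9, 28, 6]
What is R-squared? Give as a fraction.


Mean(y) = 45/4. SS_res = 86. SS_tot = 947/4. R^2 = 1 - 86/(947/4) = 603/947.

603/947


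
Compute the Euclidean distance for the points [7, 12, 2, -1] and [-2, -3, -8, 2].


d = sqrt(sum of squared differences). (7--2)^2=81, (12--3)^2=225, (2--8)^2=100, (-1-2)^2=9. Sum = 415.

sqrt(415)


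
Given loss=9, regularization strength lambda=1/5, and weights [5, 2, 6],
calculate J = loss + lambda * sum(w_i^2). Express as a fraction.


L2 sq norm = sum(w^2) = 65. J = 9 + 1/5 * 65 = 22.

22


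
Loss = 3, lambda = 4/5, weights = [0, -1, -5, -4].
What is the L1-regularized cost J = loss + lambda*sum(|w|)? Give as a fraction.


L1 norm = sum(|w|) = 10. J = 3 + 4/5 * 10 = 11.

11


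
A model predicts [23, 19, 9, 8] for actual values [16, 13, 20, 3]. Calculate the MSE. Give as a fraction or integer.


MSE = (1/4) * ((16-23)^2=49 + (13-19)^2=36 + (20-9)^2=121 + (3-8)^2=25). Sum = 231. MSE = 231/4.

231/4


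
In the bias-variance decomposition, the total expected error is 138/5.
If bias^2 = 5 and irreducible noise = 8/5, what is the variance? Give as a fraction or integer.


Total error = bias^2 + variance + irreducible noise. So variance = 138/5 - 5 - 8/5 = 21.

21


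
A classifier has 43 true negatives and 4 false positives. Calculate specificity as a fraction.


Specificity = TN / (TN + FP) = 43 / 47 = 43/47.

43/47


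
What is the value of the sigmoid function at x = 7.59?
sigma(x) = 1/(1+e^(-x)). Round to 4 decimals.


sigma(7.59) = 1/(1+e^(-7.59)) = 1/(1+0.000505) = 1/1.000505 = 0.9995.

0.9995


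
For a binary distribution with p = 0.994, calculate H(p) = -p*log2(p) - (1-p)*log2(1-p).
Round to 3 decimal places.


H = -0.994*log2(0.994) - 0.006*log2(0.006) = 0.053.

0.053


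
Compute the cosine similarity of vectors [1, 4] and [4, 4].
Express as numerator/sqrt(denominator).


dot = 20. |a|^2 = 17, |b|^2 = 32. cos = 20/sqrt(544).

20/sqrt(544)


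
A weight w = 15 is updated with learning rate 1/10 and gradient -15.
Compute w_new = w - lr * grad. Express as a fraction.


w_new = 15 - 1/10 * -15 = 15 - -3/2 = 33/2.

33/2


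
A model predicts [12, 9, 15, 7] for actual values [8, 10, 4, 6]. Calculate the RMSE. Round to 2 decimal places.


MSE = 34.7500. RMSE = sqrt(34.7500) = 5.89.

5.89


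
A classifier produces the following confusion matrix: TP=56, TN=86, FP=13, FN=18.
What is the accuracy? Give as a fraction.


Accuracy = (TP + TN) / (TP + TN + FP + FN) = (56 + 86) / 173 = 142/173.

142/173


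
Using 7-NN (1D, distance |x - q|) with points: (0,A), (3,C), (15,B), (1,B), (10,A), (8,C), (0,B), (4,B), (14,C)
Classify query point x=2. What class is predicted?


Distances: |0-2|=2, |3-2|=1, |15-2|=13, |1-2|=1, |10-2|=8, |8-2|=6, |0-2|=2, |4-2|=2, |14-2|=12. 7 nearest: (1,B), (3,C), (0,A), (0,B), (4,B), (8,C), (10,A). Counts: {'B': 3, 'C': 2, 'A': 2}. Majority class: B.

B


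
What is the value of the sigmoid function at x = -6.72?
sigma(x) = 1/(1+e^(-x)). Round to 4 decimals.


sigma(-6.72) = 1/(1+e^(6.72)) = 1/(1+828.817511) = 1/829.817511 = 0.0012.

0.0012


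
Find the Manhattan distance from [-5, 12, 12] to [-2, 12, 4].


d = sum of absolute differences: |-5--2|=3 + |12-12|=0 + |12-4|=8 = 11.

11


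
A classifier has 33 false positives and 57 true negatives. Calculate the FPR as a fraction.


FPR = FP / (FP + TN) = 33 / 90 = 11/30.

11/30


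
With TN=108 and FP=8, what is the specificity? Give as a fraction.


Specificity = TN / (TN + FP) = 108 / 116 = 27/29.

27/29


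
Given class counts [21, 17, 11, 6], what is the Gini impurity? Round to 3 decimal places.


Total = 55. Proportions: 21/55, 17/55, 11/55, 6/55. sum(p_i^2) = 0.2932. Gini = 1 - 0.2932 = 0.7068, which rounds to 0.707.

0.707


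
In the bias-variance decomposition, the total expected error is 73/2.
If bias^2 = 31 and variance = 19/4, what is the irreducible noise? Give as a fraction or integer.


Total error = bias^2 + variance + irreducible noise. So irreducible noise = 73/2 - 31 - 19/4 = 3/4.

3/4


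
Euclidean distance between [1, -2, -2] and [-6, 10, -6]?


d = sqrt(sum of squared differences). (1--6)^2=49, (-2-10)^2=144, (-2--6)^2=16. Sum = 209.

sqrt(209)


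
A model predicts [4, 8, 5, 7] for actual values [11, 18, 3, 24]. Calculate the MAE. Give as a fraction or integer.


MAE = (1/4) * (|11-4|=7 + |18-8|=10 + |3-5|=2 + |24-7|=17). Sum = 36. MAE = 9.

9


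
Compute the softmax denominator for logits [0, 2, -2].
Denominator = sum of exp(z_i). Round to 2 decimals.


Denom = e^0=1.0000 + e^2=7.3891 + e^-2=0.1353. Sum = 8.5244, which rounds to 8.52.

8.52


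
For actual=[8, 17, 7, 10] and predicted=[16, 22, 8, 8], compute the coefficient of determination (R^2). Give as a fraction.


Mean(y) = 21/2. SS_res = 94. SS_tot = 61. R^2 = 1 - 94/(61) = -33/61.

-33/61


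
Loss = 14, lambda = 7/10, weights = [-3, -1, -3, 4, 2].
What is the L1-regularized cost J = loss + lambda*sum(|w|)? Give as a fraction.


L1 norm = sum(|w|) = 13. J = 14 + 7/10 * 13 = 231/10.

231/10


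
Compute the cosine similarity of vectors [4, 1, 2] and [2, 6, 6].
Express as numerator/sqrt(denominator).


dot = 26. |a|^2 = 21, |b|^2 = 76. cos = 26/sqrt(1596).

26/sqrt(1596)


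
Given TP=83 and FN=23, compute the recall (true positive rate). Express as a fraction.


Recall = TP / (TP + FN) = 83 / 106 = 83/106.

83/106


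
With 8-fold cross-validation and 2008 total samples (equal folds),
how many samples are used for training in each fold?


Each validation fold has 2008/8 = 251 samples. Training set = 2008 - 251 = 1757.

1757


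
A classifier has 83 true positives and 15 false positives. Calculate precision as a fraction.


Precision = TP / (TP + FP) = 83 / 98 = 83/98.

83/98


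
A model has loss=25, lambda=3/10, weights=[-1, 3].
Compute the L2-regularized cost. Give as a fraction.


L2 sq norm = sum(w^2) = 10. J = 25 + 3/10 * 10 = 28.

28


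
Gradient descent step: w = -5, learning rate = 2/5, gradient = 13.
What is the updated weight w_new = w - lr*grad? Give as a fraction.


w_new = -5 - 2/5 * 13 = -5 - 26/5 = -51/5.

-51/5


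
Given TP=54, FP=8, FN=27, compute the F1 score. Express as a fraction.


Precision = 54/62 = 27/31. Recall = 54/81 = 2/3. F1 = 2*P*R/(P+R) = 108/143.

108/143


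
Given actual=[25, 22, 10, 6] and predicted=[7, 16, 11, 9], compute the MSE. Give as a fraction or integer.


MSE = (1/4) * ((25-7)^2=324 + (22-16)^2=36 + (10-11)^2=1 + (6-9)^2=9). Sum = 370. MSE = 185/2.

185/2


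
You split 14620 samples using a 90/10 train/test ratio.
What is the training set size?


Test set = 14620 * 10% = 1462. Training set = 14620 - 1462 = 13158.

13158


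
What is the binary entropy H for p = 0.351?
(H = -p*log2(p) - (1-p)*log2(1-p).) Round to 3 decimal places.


H = -0.351*log2(0.351) - 0.649*log2(0.649) = 0.935.

0.935


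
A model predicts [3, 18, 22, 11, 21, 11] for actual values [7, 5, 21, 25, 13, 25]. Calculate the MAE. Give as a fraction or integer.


MAE = (1/6) * (|7-3|=4 + |5-18|=13 + |21-22|=1 + |25-11|=14 + |13-21|=8 + |25-11|=14). Sum = 54. MAE = 9.

9


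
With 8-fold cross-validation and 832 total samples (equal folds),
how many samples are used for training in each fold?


Each validation fold has 832/8 = 104 samples. Training set = 832 - 104 = 728.

728


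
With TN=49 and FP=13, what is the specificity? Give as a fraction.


Specificity = TN / (TN + FP) = 49 / 62 = 49/62.

49/62


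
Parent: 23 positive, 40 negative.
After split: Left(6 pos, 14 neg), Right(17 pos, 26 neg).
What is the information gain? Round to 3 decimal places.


H(parent) = 0.9468. H(left) = 0.8813, H(right) = 0.9682. Weighted = (20/63)*0.8813 + (43/63)*0.9682 = 0.9406. IG = 0.9468 - 0.9406 = 0.0062, which rounds to 0.006.

0.006


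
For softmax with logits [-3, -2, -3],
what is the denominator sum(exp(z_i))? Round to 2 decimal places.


Denom = e^-3=0.0498 + e^-2=0.1353 + e^-3=0.0498. Sum = 0.2349, which rounds to 0.23.

0.23


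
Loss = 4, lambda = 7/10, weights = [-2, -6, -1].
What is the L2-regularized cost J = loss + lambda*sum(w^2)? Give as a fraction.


L2 sq norm = sum(w^2) = 41. J = 4 + 7/10 * 41 = 327/10.

327/10


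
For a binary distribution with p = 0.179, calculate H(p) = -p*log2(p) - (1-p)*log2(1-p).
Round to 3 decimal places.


H = -0.179*log2(0.179) - 0.821*log2(0.821) = 0.678.

0.678


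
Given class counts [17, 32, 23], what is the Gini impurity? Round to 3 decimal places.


Total = 72. Proportions: 17/72, 32/72, 23/72. sum(p_i^2) = 0.3553. Gini = 1 - 0.3553 = 0.6447, which rounds to 0.645.

0.645


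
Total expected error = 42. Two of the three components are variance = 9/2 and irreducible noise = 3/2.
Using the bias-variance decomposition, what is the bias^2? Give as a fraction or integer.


Total error = bias^2 + variance + irreducible noise. So bias^2 = 42 - 9/2 - 3/2 = 36.

36


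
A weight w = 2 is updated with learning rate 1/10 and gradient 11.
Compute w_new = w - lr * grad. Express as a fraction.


w_new = 2 - 1/10 * 11 = 2 - 11/10 = 9/10.

9/10


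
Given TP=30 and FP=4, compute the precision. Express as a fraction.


Precision = TP / (TP + FP) = 30 / 34 = 15/17.

15/17


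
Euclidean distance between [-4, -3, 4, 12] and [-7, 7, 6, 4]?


d = sqrt(sum of squared differences). (-4--7)^2=9, (-3-7)^2=100, (4-6)^2=4, (12-4)^2=64. Sum = 177.

sqrt(177)


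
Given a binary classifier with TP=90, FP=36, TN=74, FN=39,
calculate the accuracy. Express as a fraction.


Accuracy = (TP + TN) / (TP + TN + FP + FN) = (90 + 74) / 239 = 164/239.

164/239


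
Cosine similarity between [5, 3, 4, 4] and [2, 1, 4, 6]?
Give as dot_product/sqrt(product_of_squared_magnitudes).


dot = 53. |a|^2 = 66, |b|^2 = 57. cos = 53/sqrt(3762).

53/sqrt(3762)


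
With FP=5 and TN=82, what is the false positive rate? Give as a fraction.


FPR = FP / (FP + TN) = 5 / 87 = 5/87.

5/87


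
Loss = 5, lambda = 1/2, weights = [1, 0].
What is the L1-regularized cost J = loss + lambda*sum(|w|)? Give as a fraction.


L1 norm = sum(|w|) = 1. J = 5 + 1/2 * 1 = 11/2.

11/2


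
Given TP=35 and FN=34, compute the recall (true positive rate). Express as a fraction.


Recall = TP / (TP + FN) = 35 / 69 = 35/69.

35/69


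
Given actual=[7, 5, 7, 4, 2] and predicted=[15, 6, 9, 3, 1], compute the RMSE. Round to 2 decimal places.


MSE = 14.2000. RMSE = sqrt(14.2000) = 3.77.

3.77


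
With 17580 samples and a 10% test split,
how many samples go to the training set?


Test set = 17580 * 10% = 1758. Training set = 17580 - 1758 = 15822.

15822


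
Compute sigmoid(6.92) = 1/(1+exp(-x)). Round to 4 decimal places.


sigma(6.92) = 1/(1+e^(-6.92)) = 1/(1+0.000988) = 1/1.000988 = 0.9990.

0.9990


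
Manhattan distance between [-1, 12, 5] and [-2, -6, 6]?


d = sum of absolute differences: |-1--2|=1 + |12--6|=18 + |5-6|=1 = 20.

20


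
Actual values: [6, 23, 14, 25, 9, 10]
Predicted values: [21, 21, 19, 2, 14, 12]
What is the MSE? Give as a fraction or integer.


MSE = (1/6) * ((6-21)^2=225 + (23-21)^2=4 + (14-19)^2=25 + (25-2)^2=529 + (9-14)^2=25 + (10-12)^2=4). Sum = 812. MSE = 406/3.

406/3


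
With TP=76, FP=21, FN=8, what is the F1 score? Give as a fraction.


Precision = 76/97 = 76/97. Recall = 76/84 = 19/21. F1 = 2*P*R/(P+R) = 152/181.

152/181


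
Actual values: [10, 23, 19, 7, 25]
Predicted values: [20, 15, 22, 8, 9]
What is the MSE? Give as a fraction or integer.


MSE = (1/5) * ((10-20)^2=100 + (23-15)^2=64 + (19-22)^2=9 + (7-8)^2=1 + (25-9)^2=256). Sum = 430. MSE = 86.

86


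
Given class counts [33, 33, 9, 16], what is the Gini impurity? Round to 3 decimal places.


Total = 91. Proportions: 33/91, 33/91, 9/91, 16/91. sum(p_i^2) = 0.3037. Gini = 1 - 0.3037 = 0.6963, which rounds to 0.696.

0.696


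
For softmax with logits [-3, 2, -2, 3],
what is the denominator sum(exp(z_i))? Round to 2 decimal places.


Denom = e^-3=0.0498 + e^2=7.3891 + e^-2=0.1353 + e^3=20.0855. Sum = 27.6597, which rounds to 27.66.

27.66


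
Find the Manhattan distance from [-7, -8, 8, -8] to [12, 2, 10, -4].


d = sum of absolute differences: |-7-12|=19 + |-8-2|=10 + |8-10|=2 + |-8--4|=4 = 35.

35


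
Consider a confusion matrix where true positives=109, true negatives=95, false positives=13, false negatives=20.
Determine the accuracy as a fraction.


Accuracy = (TP + TN) / (TP + TN + FP + FN) = (109 + 95) / 237 = 68/79.

68/79


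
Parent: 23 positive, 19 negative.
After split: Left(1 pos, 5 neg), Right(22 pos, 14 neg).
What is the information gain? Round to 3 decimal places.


H(parent) = 0.9934. H(left) = 0.6500, H(right) = 0.9641. Weighted = (6/42)*0.6500 + (36/42)*0.9641 = 0.9192. IG = 0.9934 - 0.9192 = 0.0742, which rounds to 0.074.

0.074


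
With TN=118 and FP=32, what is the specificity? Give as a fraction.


Specificity = TN / (TN + FP) = 118 / 150 = 59/75.

59/75


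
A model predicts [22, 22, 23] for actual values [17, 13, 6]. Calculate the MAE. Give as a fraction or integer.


MAE = (1/3) * (|17-22|=5 + |13-22|=9 + |6-23|=17). Sum = 31. MAE = 31/3.

31/3


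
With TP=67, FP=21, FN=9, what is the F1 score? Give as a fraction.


Precision = 67/88 = 67/88. Recall = 67/76 = 67/76. F1 = 2*P*R/(P+R) = 67/82.

67/82


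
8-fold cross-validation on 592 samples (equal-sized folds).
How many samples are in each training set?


Each validation fold has 592/8 = 74 samples. Training set = 592 - 74 = 518.

518


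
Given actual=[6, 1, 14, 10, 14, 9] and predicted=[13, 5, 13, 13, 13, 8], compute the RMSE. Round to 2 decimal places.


MSE = 12.8333. RMSE = sqrt(12.8333) = 3.58.

3.58


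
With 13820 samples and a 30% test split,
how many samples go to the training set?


Test set = 13820 * 30% = 4146. Training set = 13820 - 4146 = 9674.

9674


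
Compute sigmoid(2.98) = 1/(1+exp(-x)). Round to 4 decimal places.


sigma(2.98) = 1/(1+e^(-2.98)) = 1/(1+0.050793) = 1/1.050793 = 0.9517.

0.9517


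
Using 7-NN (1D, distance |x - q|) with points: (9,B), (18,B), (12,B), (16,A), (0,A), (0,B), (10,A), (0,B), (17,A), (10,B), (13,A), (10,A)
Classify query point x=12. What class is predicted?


Distances: |9-12|=3, |18-12|=6, |12-12|=0, |16-12|=4, |0-12|=12, |0-12|=12, |10-12|=2, |0-12|=12, |17-12|=5, |10-12|=2, |13-12|=1, |10-12|=2. 7 nearest: (12,B), (13,A), (10,A), (10,A), (10,B), (9,B), (16,A). Counts: {'B': 3, 'A': 4}. Majority class: A.

A


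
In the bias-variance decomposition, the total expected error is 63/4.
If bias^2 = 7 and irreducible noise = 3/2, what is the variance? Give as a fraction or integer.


Total error = bias^2 + variance + irreducible noise. So variance = 63/4 - 7 - 3/2 = 29/4.

29/4


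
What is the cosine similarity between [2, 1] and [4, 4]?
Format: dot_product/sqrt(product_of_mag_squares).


dot = 12. |a|^2 = 5, |b|^2 = 32. cos = 12/sqrt(160).

12/sqrt(160)


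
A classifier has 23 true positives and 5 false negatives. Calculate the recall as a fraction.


Recall = TP / (TP + FN) = 23 / 28 = 23/28.

23/28


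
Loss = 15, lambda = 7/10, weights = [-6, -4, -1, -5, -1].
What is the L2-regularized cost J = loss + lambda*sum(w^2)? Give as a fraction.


L2 sq norm = sum(w^2) = 79. J = 15 + 7/10 * 79 = 703/10.

703/10


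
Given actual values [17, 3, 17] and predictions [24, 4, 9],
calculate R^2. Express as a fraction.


Mean(y) = 37/3. SS_res = 114. SS_tot = 392/3. R^2 = 1 - 114/(392/3) = 25/196.

25/196


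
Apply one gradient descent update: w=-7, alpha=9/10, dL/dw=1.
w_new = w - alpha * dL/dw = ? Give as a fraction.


w_new = -7 - 9/10 * 1 = -7 - 9/10 = -79/10.

-79/10


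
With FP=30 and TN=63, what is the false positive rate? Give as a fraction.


FPR = FP / (FP + TN) = 30 / 93 = 10/31.

10/31


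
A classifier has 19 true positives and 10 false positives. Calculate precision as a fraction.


Precision = TP / (TP + FP) = 19 / 29 = 19/29.

19/29


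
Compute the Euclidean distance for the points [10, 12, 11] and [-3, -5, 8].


d = sqrt(sum of squared differences). (10--3)^2=169, (12--5)^2=289, (11-8)^2=9. Sum = 467.

sqrt(467)


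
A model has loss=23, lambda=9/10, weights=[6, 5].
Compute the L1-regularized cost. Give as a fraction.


L1 norm = sum(|w|) = 11. J = 23 + 9/10 * 11 = 329/10.

329/10


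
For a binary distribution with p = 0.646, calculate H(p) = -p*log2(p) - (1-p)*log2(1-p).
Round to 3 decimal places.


H = -0.646*log2(0.646) - 0.354*log2(0.354) = 0.938.

0.938


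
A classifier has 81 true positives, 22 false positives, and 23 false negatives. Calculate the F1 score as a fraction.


Precision = 81/103 = 81/103. Recall = 81/104 = 81/104. F1 = 2*P*R/(P+R) = 18/23.

18/23


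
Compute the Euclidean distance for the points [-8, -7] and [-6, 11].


d = sqrt(sum of squared differences). (-8--6)^2=4, (-7-11)^2=324. Sum = 328.

sqrt(328)


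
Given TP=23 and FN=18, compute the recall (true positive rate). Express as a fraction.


Recall = TP / (TP + FN) = 23 / 41 = 23/41.

23/41


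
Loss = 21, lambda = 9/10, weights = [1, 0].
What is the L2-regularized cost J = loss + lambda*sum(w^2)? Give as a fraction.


L2 sq norm = sum(w^2) = 1. J = 21 + 9/10 * 1 = 219/10.

219/10


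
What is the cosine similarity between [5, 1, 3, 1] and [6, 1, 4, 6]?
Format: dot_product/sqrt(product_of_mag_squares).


dot = 49. |a|^2 = 36, |b|^2 = 89. cos = 49/sqrt(3204).

49/sqrt(3204)


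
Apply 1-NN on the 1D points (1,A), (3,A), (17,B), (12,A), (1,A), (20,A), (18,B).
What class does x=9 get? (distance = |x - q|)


Distances: |1-9|=8, |3-9|=6, |17-9|=8, |12-9|=3, |1-9|=8, |20-9|=11, |18-9|=9. 1 nearest: (12,A). Counts: {'A': 1}. Majority class: A.

A


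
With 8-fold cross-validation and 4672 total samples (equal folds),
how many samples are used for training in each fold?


Each validation fold has 4672/8 = 584 samples. Training set = 4672 - 584 = 4088.

4088


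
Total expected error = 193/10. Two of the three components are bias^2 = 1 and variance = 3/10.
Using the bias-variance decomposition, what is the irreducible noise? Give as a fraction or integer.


Total error = bias^2 + variance + irreducible noise. So irreducible noise = 193/10 - 1 - 3/10 = 18.

18


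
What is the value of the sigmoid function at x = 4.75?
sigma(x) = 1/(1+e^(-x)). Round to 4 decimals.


sigma(4.75) = 1/(1+e^(-4.75)) = 1/(1+0.008652) = 1/1.008652 = 0.9914.

0.9914


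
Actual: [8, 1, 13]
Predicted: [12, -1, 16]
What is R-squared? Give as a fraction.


Mean(y) = 22/3. SS_res = 29. SS_tot = 218/3. R^2 = 1 - 29/(218/3) = 131/218.

131/218


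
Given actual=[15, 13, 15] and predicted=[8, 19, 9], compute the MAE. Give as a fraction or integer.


MAE = (1/3) * (|15-8|=7 + |13-19|=6 + |15-9|=6). Sum = 19. MAE = 19/3.

19/3


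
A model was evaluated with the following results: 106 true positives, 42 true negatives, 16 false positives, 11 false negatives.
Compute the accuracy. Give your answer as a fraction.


Accuracy = (TP + TN) / (TP + TN + FP + FN) = (106 + 42) / 175 = 148/175.

148/175


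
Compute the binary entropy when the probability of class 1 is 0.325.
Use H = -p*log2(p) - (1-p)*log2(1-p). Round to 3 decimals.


H = -0.325*log2(0.325) - 0.675*log2(0.675) = 0.910.

0.910


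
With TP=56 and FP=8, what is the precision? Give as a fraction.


Precision = TP / (TP + FP) = 56 / 64 = 7/8.

7/8


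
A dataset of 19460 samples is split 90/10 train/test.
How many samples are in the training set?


Test set = 19460 * 10% = 1946. Training set = 19460 - 1946 = 17514.

17514


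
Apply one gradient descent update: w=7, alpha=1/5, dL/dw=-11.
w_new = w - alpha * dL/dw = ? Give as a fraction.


w_new = 7 - 1/5 * -11 = 7 - -11/5 = 46/5.

46/5


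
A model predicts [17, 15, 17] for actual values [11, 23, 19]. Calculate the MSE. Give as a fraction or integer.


MSE = (1/3) * ((11-17)^2=36 + (23-15)^2=64 + (19-17)^2=4). Sum = 104. MSE = 104/3.

104/3


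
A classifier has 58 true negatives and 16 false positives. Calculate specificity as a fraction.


Specificity = TN / (TN + FP) = 58 / 74 = 29/37.

29/37


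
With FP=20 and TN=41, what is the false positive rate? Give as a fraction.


FPR = FP / (FP + TN) = 20 / 61 = 20/61.

20/61


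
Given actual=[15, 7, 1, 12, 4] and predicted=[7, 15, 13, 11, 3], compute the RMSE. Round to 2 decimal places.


MSE = 54.8000. RMSE = sqrt(54.8000) = 7.40.

7.40


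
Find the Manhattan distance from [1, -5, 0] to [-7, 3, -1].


d = sum of absolute differences: |1--7|=8 + |-5-3|=8 + |0--1|=1 = 17.

17


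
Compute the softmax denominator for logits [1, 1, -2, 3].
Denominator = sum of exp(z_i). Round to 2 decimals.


Denom = e^1=2.7183 + e^1=2.7183 + e^-2=0.1353 + e^3=20.0855. Sum = 25.6574, which rounds to 25.66.

25.66


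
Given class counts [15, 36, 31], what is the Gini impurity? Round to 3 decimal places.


Total = 82. Proportions: 15/82, 36/82, 31/82. sum(p_i^2) = 0.3691. Gini = 1 - 0.3691 = 0.6309, which rounds to 0.631.

0.631


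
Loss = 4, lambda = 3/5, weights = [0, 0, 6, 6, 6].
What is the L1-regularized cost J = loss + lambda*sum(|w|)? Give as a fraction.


L1 norm = sum(|w|) = 18. J = 4 + 3/5 * 18 = 74/5.

74/5


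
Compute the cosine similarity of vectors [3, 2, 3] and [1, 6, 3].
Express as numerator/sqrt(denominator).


dot = 24. |a|^2 = 22, |b|^2 = 46. cos = 24/sqrt(1012).

24/sqrt(1012)


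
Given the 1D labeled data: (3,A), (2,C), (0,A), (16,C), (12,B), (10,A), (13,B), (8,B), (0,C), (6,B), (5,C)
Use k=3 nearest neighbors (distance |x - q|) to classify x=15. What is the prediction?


Distances: |3-15|=12, |2-15|=13, |0-15|=15, |16-15|=1, |12-15|=3, |10-15|=5, |13-15|=2, |8-15|=7, |0-15|=15, |6-15|=9, |5-15|=10. 3 nearest: (16,C), (13,B), (12,B). Counts: {'C': 1, 'B': 2}. Majority class: B.

B


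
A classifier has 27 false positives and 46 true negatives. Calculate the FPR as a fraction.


FPR = FP / (FP + TN) = 27 / 73 = 27/73.

27/73


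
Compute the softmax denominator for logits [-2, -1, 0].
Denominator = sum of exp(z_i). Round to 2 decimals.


Denom = e^-2=0.1353 + e^-1=0.3679 + e^0=1.0000. Sum = 1.5032, which rounds to 1.50.

1.50


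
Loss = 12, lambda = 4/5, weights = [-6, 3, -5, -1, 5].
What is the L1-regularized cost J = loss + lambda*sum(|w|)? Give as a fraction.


L1 norm = sum(|w|) = 20. J = 12 + 4/5 * 20 = 28.

28
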